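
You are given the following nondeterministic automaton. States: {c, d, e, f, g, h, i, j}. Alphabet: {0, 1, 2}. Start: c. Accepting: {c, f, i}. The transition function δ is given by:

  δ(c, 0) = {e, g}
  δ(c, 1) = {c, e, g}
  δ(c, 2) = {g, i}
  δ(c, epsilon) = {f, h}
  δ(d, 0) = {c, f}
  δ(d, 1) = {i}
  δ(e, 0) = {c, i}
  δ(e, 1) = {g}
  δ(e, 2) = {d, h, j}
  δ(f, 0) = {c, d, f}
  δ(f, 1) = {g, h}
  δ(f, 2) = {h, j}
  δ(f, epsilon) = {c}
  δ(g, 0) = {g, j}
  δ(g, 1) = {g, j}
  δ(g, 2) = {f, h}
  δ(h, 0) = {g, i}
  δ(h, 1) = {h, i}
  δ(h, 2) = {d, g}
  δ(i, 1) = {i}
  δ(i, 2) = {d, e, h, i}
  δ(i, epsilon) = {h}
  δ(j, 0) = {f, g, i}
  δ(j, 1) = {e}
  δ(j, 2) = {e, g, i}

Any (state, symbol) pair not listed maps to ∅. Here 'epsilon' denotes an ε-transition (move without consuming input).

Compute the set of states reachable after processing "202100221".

Start: ε-closure({c}) = {c, f, h}.
Read '2': c→{g, i}, f→{h, j}, h→{d, g}; now {d, g, h, i, j}.
Read '0': d→{c, f}, g→{g, j}, h→{g, i}, i→∅, j→{f, g, i}; union {c, f, g, i, j}; ε-closure = {c, f, g, h, i, j}.
Read '2': c→{g, i}, f→{h, j}, g→{f, h}, h→{d, g}, i→{d, e, h, i}, j→{e, g, i}; union {d, e, f, g, h, i, j}; ε-closure = {c, d, e, f, g, h, i, j}.
Read '1': c→{c, e, g}, d→{i}, e→{g}, f→{g, h}, g→{g, j}, h→{h, i}, i→{i}, j→{e}; union {c, e, g, h, i, j}; ε-closure = {c, e, f, g, h, i, j}.
Read '0': c→{e, g}, e→{c, i}, f→{c, d, f}, g→{g, j}, h→{g, i}, i→∅, j→{f, g, i}; union {c, d, e, f, g, i, j}; ε-closure = {c, d, e, f, g, h, i, j}.
Read '0': c→{e, g}, d→{c, f}, e→{c, i}, f→{c, d, f}, g→{g, j}, h→{g, i}, i→∅, j→{f, g, i}; union {c, d, e, f, g, i, j}; ε-closure = {c, d, e, f, g, h, i, j}.
Read '2': c→{g, i}, d→∅, e→{d, h, j}, f→{h, j}, g→{f, h}, h→{d, g}, i→{d, e, h, i}, j→{e, g, i}; union {d, e, f, g, h, i, j}; ε-closure = {c, d, e, f, g, h, i, j}.
Read '2': c→{g, i}, d→∅, e→{d, h, j}, f→{h, j}, g→{f, h}, h→{d, g}, i→{d, e, h, i}, j→{e, g, i}; union {d, e, f, g, h, i, j}; ε-closure = {c, d, e, f, g, h, i, j}.
Read '1': c→{c, e, g}, d→{i}, e→{g}, f→{g, h}, g→{g, j}, h→{h, i}, i→{i}, j→{e}; union {c, e, g, h, i, j}; ε-closure = {c, e, f, g, h, i, j}.

{c, e, f, g, h, i, j}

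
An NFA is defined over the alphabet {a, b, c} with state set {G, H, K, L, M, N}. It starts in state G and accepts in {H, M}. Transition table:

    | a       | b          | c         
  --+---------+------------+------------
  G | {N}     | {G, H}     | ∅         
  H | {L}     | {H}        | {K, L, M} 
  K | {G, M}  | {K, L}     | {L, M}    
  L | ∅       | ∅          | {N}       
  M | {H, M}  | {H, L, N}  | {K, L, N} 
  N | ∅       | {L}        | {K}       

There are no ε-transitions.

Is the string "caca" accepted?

No

Start in {G}.
Read 'c': G→∅; now ∅.
The set is empty and remains empty for the remaining 3 symbols.
The final set ∅ contains no accepting state.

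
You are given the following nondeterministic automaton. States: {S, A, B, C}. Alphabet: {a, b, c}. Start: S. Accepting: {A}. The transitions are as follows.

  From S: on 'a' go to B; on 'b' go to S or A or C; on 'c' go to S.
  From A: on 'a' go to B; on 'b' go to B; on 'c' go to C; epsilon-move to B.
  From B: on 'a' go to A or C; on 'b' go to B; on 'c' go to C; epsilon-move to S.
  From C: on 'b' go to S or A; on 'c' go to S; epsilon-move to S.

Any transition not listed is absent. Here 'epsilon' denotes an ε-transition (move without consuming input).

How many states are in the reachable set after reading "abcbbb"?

Start in {S}.
Read 'a': {S} → {S, B}.
Read 'b': {S, B} → {S, A, B, C}.
Read 'c': {S, A, B, C} → {S, C}.
Read 'b': {S, C} → {S, A, B, C}.
Read 'b': {S, A, B, C} → {S, A, B, C}.
Read 'b': {S, A, B, C} → {S, A, B, C}.
That set has 4 states.

4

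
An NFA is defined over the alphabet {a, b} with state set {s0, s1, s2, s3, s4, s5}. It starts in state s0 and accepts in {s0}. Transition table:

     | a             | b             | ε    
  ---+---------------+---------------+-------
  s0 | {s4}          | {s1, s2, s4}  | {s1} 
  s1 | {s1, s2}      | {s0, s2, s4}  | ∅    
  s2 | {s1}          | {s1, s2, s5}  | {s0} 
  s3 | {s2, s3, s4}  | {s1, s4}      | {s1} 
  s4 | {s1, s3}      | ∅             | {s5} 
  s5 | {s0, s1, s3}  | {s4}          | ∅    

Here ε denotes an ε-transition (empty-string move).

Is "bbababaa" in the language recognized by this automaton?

Start: ε-closure({s0}) = {s0, s1}.
Read 'b': {s0, s1} → {s0, s1, s2, s4, s5}.
Read 'b': {s0, s1, s2, s4, s5} → {s0, s1, s2, s4, s5}.
Read 'a': {s0, s1, s2, s4, s5} → {s0, s1, s2, s3, s4, s5}.
Read 'b': {s0, s1, s2, s3, s4, s5} → {s0, s1, s2, s4, s5}.
Read 'a': {s0, s1, s2, s4, s5} → {s0, s1, s2, s3, s4, s5}.
Read 'b': {s0, s1, s2, s3, s4, s5} → {s0, s1, s2, s4, s5}.
Read 'a': {s0, s1, s2, s4, s5} → {s0, s1, s2, s3, s4, s5}.
Read 'a': {s0, s1, s2, s3, s4, s5} → {s0, s1, s2, s3, s4, s5}.
The final set {s0, s1, s2, s3, s4, s5} contains the accepting state s0.

Yes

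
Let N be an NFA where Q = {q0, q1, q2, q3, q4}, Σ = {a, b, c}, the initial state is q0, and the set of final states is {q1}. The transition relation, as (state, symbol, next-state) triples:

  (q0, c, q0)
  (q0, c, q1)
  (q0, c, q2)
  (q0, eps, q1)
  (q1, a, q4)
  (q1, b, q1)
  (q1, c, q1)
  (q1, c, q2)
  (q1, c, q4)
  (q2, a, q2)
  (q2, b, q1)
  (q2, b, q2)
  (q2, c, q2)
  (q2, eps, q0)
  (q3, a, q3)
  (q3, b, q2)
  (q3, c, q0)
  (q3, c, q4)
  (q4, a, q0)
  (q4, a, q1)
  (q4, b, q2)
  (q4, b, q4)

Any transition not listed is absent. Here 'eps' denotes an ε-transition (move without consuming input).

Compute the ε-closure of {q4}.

Begin with {q4}.
No ε-moves leave this set, so the closure equals the set itself.

{q4}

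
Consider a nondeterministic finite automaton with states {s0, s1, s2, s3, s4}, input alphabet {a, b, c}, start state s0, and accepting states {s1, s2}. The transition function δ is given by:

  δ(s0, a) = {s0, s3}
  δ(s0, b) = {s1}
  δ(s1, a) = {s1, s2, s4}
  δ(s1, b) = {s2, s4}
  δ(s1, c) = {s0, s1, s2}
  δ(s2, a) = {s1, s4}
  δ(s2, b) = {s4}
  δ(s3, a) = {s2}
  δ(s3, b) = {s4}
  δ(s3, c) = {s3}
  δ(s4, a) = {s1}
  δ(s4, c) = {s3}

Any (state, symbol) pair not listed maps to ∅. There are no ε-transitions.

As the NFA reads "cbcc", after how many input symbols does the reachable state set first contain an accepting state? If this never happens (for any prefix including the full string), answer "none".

none

Start in {s0}.
Read 'c': {s0} → ∅.
The set is empty and remains empty for the remaining 3 symbols.
No reachable set along the way intersects F.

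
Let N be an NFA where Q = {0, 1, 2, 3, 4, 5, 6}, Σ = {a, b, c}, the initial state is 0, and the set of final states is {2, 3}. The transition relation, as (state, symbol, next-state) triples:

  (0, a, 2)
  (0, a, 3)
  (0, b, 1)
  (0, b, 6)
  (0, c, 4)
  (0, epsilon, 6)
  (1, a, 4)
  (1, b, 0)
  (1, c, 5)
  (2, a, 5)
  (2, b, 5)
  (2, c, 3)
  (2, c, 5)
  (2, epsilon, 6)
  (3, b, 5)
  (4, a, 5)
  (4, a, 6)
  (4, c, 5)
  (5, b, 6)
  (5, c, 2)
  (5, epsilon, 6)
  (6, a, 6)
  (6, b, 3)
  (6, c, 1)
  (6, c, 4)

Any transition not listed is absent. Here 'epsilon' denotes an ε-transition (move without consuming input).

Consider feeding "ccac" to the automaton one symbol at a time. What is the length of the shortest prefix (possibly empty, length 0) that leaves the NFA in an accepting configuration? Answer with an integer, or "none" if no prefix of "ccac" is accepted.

Start: ε-closure({0}) = {0, 6}.
Read 'c': 0→{4}, 6→{1, 4}; now {1, 4}.
Read 'c': 1→{5}, 4→{5}; union {5}; ε-closure = {5, 6}.
Read 'a': 5→∅, 6→{6}; now {6}.
Read 'c': 6→{1, 4}; now {1, 4}.
No reachable set along the way intersects F.

none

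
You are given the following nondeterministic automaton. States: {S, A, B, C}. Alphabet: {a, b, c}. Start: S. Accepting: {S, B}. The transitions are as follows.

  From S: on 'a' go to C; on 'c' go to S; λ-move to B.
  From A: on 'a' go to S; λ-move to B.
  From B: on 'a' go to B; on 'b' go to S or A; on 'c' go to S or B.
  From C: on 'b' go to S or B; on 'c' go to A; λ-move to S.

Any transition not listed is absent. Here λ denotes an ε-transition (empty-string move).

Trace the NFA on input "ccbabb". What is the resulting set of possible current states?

{S, A, B}

Start: ε-closure({S}) = {S, B}.
Read 'c': S→{S}, B→{S, B}; now {S, B}.
Read 'c': S→{S}, B→{S, B}; now {S, B}.
Read 'b': S→∅, B→{S, A}; union {S, A}; ε-closure = {S, A, B}.
Read 'a': S→{C}, A→{S}, B→{B}; now {S, B, C}.
Read 'b': S→∅, B→{S, A}, C→{S, B}; now {S, A, B}.
Read 'b': S→∅, A→∅, B→{S, A}; union {S, A}; ε-closure = {S, A, B}.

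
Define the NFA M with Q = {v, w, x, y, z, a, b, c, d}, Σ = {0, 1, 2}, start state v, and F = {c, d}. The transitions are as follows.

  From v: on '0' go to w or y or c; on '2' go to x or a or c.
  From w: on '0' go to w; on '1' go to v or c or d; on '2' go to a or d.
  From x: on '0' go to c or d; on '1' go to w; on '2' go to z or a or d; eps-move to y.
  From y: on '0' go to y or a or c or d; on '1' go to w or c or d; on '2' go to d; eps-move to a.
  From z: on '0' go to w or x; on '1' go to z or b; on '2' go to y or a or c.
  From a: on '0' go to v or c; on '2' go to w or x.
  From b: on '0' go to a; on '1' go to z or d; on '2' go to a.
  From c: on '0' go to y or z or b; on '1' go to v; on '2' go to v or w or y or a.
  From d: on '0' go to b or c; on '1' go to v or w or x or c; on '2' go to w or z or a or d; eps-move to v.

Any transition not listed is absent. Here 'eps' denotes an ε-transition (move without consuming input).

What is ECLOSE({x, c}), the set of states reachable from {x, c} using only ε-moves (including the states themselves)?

Begin with {x, c}.
ε-move x → y; add y.
ε-move y → a; add a.

{x, y, a, c}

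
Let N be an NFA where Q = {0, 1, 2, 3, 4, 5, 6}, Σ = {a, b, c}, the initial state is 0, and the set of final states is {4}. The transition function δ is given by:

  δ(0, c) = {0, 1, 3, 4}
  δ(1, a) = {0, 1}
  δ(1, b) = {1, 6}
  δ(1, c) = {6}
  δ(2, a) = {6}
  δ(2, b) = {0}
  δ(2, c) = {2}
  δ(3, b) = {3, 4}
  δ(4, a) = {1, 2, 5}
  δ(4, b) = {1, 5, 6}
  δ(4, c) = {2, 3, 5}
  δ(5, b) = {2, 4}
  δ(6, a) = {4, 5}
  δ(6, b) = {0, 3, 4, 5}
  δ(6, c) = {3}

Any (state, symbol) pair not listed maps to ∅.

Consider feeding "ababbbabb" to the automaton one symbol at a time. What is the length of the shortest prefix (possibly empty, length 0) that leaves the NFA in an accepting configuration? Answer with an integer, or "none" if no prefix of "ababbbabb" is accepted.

none

Start in {0}.
Read 'a': 0→∅; now ∅.
The set is empty and remains empty for the remaining 8 symbols.
No reachable set along the way intersects F.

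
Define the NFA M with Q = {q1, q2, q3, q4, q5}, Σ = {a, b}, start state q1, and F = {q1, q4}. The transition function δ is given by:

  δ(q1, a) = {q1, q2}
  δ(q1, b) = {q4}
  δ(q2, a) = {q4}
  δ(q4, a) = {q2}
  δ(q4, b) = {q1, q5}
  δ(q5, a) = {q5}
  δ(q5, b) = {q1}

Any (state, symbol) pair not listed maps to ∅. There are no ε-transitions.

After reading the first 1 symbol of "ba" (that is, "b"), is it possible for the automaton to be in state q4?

Yes

Start in {q1}.
Read 'b': q1→{q4}; now {q4}.
State q4 is in {q4}.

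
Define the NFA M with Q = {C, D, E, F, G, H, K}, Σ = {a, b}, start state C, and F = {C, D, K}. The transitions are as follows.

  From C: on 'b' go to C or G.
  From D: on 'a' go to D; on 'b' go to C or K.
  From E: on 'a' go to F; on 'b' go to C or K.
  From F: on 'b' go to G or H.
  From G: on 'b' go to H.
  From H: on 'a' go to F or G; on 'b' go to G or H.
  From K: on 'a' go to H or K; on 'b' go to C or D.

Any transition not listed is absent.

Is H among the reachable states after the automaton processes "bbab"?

Start in {C}.
Read 'b': C→{C, G}; now {C, G}.
Read 'b': C→{C, G}, G→{H}; now {C, G, H}.
Read 'a': C→∅, G→∅, H→{F, G}; now {F, G}.
Read 'b': F→{G, H}, G→{H}; now {G, H}.
State H is in {G, H}.

Yes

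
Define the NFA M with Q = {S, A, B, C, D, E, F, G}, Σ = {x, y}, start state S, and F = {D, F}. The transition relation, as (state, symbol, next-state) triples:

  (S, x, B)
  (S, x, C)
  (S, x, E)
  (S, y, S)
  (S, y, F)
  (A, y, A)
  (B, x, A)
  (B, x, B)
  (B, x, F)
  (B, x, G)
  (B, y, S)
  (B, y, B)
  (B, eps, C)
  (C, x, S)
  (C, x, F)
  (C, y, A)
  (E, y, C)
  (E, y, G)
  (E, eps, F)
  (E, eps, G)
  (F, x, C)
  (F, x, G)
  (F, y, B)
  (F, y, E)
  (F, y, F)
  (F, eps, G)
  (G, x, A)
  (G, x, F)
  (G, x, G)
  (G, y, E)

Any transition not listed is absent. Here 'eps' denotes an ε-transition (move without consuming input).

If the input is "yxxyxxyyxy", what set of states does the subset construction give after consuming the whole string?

Start in {S}.
Read 'y': {S} → {S, F, G}.
Read 'x': {S, F, G} → {A, B, C, E, F, G}.
Read 'x': {A, B, C, E, F, G} → {S, A, B, C, F, G}.
Read 'y': {S, A, B, C, F, G} → {S, A, B, C, E, F, G}.
Read 'x': {S, A, B, C, E, F, G} → {S, A, B, C, E, F, G}.
Read 'x': {S, A, B, C, E, F, G} → {S, A, B, C, E, F, G}.
Read 'y': {S, A, B, C, E, F, G} → {S, A, B, C, E, F, G}.
Read 'y': {S, A, B, C, E, F, G} → {S, A, B, C, E, F, G}.
Read 'x': {S, A, B, C, E, F, G} → {S, A, B, C, E, F, G}.
Read 'y': {S, A, B, C, E, F, G} → {S, A, B, C, E, F, G}.

{S, A, B, C, E, F, G}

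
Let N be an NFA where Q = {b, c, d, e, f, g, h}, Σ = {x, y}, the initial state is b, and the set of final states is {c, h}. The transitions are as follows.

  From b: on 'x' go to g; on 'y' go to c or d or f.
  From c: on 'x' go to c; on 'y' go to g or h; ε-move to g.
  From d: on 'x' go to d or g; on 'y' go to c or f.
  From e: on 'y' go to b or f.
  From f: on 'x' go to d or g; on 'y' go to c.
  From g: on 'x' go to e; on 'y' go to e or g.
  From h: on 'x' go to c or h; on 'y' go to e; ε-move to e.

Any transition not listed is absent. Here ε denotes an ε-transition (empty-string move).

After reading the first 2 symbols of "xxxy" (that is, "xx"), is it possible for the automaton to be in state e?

Yes

Start in {b}.
Read 'x': b→{g}; now {g}.
Read 'x': g→{e}; now {e}.
State e is in {e}.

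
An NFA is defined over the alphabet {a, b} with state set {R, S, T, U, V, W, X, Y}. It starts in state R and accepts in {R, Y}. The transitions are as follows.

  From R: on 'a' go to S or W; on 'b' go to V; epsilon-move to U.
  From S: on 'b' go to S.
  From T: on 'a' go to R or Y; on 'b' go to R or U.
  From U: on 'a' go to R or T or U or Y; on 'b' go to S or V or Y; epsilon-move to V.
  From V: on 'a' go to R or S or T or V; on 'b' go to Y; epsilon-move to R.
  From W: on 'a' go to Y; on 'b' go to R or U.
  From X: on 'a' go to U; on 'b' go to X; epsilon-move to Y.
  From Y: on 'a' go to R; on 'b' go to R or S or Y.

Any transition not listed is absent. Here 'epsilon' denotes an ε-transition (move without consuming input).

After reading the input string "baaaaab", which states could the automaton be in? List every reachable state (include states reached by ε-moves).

Start: ε-closure({R}) = {R, U, V}.
Read 'b': R→{V}, U→{S, V, Y}, V→{Y}; union {S, V, Y}; ε-closure = {R, S, U, V, Y}.
Read 'a': R→{S, W}, S→∅, U→{R, T, U, Y}, V→{R, S, T, V}, Y→{R}; now {R, S, T, U, V, W, Y}.
Read 'a': R→{S, W}, S→∅, T→{R, Y}, U→{R, T, U, Y}, V→{R, S, T, V}, W→{Y}, Y→{R}; now {R, S, T, U, V, W, Y}.
Read 'a': R→{S, W}, S→∅, T→{R, Y}, U→{R, T, U, Y}, V→{R, S, T, V}, W→{Y}, Y→{R}; now {R, S, T, U, V, W, Y}.
Read 'a': R→{S, W}, S→∅, T→{R, Y}, U→{R, T, U, Y}, V→{R, S, T, V}, W→{Y}, Y→{R}; now {R, S, T, U, V, W, Y}.
Read 'a': R→{S, W}, S→∅, T→{R, Y}, U→{R, T, U, Y}, V→{R, S, T, V}, W→{Y}, Y→{R}; now {R, S, T, U, V, W, Y}.
Read 'b': R→{V}, S→{S}, T→{R, U}, U→{S, V, Y}, V→{Y}, W→{R, U}, Y→{R, S, Y}; now {R, S, U, V, Y}.

{R, S, U, V, Y}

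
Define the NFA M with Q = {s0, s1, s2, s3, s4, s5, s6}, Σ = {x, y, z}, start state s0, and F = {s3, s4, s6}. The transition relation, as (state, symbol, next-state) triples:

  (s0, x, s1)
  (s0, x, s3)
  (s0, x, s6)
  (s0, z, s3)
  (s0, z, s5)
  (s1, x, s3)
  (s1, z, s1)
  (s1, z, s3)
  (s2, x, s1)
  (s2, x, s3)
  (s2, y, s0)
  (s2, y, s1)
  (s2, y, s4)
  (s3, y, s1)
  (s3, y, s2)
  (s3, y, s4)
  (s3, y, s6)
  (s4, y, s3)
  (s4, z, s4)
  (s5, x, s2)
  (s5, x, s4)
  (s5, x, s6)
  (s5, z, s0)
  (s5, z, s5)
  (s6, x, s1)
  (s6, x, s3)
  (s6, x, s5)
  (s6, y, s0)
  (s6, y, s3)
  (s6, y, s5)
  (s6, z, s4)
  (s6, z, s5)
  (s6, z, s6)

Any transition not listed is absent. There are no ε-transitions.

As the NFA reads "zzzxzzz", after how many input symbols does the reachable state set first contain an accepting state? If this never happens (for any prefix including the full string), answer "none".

1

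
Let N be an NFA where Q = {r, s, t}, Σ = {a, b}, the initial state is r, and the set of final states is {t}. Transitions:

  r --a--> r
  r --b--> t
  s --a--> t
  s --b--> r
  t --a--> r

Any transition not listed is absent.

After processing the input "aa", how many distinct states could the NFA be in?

Start in {r}.
Read 'a': r→{r}; now {r}.
Read 'a': r→{r}; now {r}.
That set has 1 state.

1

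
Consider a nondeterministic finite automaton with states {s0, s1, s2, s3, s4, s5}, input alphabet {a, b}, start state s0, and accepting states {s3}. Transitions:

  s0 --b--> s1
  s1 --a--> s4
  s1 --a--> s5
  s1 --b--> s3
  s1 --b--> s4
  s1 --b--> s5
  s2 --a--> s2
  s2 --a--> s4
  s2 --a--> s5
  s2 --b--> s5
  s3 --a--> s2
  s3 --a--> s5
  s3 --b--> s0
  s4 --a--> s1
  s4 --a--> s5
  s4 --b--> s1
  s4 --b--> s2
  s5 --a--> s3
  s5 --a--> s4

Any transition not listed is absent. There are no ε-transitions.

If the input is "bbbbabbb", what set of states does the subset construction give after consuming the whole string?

Start in {s0}.
Read 'b': {s0} → {s1}.
Read 'b': {s1} → {s3, s4, s5}.
Read 'b': {s3, s4, s5} → {s0, s1, s2}.
Read 'b': {s0, s1, s2} → {s1, s3, s4, s5}.
Read 'a': {s1, s3, s4, s5} → {s1, s2, s3, s4, s5}.
Read 'b': {s1, s2, s3, s4, s5} → {s0, s1, s2, s3, s4, s5}.
Read 'b': {s0, s1, s2, s3, s4, s5} → {s0, s1, s2, s3, s4, s5}.
Read 'b': {s0, s1, s2, s3, s4, s5} → {s0, s1, s2, s3, s4, s5}.

{s0, s1, s2, s3, s4, s5}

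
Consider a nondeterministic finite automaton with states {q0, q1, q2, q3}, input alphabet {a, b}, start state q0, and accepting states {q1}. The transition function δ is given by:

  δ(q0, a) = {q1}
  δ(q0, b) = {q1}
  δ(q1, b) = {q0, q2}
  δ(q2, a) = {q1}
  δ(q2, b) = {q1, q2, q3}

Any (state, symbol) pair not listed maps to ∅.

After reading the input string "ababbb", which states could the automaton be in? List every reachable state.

Start in {q0}.
Read 'a': q0→{q1}; now {q1}.
Read 'b': q1→{q0, q2}; now {q0, q2}.
Read 'a': q0→{q1}, q2→{q1}; now {q1}.
Read 'b': q1→{q0, q2}; now {q0, q2}.
Read 'b': q0→{q1}, q2→{q1, q2, q3}; now {q1, q2, q3}.
Read 'b': q1→{q0, q2}, q2→{q1, q2, q3}, q3→∅; now {q0, q1, q2, q3}.

{q0, q1, q2, q3}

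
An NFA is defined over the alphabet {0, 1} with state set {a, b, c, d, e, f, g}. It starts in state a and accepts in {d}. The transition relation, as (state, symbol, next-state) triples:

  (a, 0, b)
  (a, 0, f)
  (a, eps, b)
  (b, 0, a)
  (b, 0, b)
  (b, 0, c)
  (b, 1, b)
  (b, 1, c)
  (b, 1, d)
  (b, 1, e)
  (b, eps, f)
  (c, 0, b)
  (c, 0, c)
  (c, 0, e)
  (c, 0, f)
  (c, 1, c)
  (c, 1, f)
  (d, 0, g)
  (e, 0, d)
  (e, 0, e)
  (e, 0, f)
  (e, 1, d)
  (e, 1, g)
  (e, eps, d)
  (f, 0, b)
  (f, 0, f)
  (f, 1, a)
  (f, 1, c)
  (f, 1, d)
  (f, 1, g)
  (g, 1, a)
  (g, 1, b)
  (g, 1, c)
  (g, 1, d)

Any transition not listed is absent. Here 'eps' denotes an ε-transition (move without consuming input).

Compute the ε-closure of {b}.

{b, f}

Begin with {b}.
ε-move b → f; add f.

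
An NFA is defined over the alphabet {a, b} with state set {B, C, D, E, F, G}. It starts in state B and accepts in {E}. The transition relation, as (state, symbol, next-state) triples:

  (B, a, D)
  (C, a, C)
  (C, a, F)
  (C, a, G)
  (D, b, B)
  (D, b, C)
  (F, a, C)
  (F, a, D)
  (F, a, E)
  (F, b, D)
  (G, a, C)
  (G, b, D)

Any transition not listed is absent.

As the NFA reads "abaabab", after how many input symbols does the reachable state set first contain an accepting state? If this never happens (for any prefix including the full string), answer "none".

4

Start in {B}.
Read 'a': {B} → {D}.
Read 'b': {D} → {B, C}.
Read 'a': {B, C} → {C, D, F, G}.
Read 'a': {C, D, F, G} → {C, D, E, F, G}.
None of the earlier sets intersect F, but {C, D, E, F, G} does.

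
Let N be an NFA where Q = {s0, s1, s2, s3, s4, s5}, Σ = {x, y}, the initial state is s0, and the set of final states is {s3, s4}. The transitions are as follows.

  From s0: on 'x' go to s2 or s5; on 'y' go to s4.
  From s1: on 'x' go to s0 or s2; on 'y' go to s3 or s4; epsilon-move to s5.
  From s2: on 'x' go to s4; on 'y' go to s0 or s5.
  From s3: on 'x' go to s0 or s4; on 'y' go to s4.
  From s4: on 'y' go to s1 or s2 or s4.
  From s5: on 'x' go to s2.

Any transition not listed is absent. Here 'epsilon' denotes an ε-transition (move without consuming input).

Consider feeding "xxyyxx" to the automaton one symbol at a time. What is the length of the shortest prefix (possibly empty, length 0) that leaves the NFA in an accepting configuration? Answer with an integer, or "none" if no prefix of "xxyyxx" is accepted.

2

Start in {s0}.
Read 'x': s0→{s2, s5}; now {s2, s5}.
Read 'x': s2→{s4}, s5→{s2}; now {s2, s4}.
None of the earlier sets intersect F, but {s2, s4} does.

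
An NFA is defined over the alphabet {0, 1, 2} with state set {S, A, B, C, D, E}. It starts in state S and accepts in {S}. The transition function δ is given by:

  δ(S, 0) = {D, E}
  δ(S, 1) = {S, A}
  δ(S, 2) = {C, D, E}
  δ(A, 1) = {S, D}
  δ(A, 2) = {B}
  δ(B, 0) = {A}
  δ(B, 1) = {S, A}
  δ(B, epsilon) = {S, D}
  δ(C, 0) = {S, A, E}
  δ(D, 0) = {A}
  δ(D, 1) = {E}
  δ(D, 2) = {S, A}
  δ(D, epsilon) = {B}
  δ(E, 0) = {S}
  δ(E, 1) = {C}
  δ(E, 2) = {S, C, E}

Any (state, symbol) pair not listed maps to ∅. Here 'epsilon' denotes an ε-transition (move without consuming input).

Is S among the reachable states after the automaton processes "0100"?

Yes

Start in {S}.
Read '0': {S} → {S, B, D, E}.
Read '1': {S, B, D, E} → {S, A, C, E}.
Read '0': {S, A, C, E} → {S, A, B, D, E}.
Read '0': {S, A, B, D, E} → {S, A, B, D, E}.
State S is in {S, A, B, D, E}.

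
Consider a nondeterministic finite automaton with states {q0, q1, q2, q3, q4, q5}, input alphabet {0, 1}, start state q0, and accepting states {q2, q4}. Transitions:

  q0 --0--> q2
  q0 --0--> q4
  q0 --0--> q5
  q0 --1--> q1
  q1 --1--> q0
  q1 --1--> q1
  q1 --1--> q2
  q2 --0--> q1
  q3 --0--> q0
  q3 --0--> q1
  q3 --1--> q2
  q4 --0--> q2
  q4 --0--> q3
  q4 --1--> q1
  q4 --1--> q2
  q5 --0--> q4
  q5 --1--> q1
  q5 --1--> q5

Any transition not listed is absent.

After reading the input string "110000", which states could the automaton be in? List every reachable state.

Start in {q0}.
Read '1': q0→{q1}; now {q1}.
Read '1': q1→{q0, q1, q2}; now {q0, q1, q2}.
Read '0': q0→{q2, q4, q5}, q1→∅, q2→{q1}; now {q1, q2, q4, q5}.
Read '0': q1→∅, q2→{q1}, q4→{q2, q3}, q5→{q4}; now {q1, q2, q3, q4}.
Read '0': q1→∅, q2→{q1}, q3→{q0, q1}, q4→{q2, q3}; now {q0, q1, q2, q3}.
Read '0': q0→{q2, q4, q5}, q1→∅, q2→{q1}, q3→{q0, q1}; now {q0, q1, q2, q4, q5}.

{q0, q1, q2, q4, q5}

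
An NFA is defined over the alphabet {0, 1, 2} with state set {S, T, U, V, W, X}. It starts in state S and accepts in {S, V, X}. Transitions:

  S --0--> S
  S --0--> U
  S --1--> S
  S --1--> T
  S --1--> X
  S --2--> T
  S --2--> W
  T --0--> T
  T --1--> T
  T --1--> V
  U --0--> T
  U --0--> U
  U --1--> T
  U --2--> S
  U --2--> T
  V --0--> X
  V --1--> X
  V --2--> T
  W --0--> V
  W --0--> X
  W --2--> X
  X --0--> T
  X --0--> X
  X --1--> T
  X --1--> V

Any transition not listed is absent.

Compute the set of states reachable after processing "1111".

Start in {S}.
Read '1': S→{S, T, X}; now {S, T, X}.
Read '1': S→{S, T, X}, T→{T, V}, X→{T, V}; now {S, T, V, X}.
Read '1': S→{S, T, X}, T→{T, V}, V→{X}, X→{T, V}; now {S, T, V, X}.
Read '1': S→{S, T, X}, T→{T, V}, V→{X}, X→{T, V}; now {S, T, V, X}.

{S, T, V, X}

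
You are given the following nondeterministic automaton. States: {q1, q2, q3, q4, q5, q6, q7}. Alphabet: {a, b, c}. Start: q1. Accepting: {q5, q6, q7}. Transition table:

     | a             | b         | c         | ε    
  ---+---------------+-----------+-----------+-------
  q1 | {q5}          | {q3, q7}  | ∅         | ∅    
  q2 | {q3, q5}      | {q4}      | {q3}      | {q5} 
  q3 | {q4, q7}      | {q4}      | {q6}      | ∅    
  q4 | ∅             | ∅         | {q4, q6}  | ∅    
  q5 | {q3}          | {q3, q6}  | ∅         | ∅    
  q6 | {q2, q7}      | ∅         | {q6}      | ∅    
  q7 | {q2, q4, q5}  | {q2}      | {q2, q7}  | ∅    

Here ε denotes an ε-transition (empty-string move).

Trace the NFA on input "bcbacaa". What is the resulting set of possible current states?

Start in {q1}.
Read 'b': {q1} → {q3, q7}.
Read 'c': {q3, q7} → {q2, q5, q6, q7}.
Read 'b': {q2, q5, q6, q7} → {q2, q3, q4, q5, q6}.
Read 'a': {q2, q3, q4, q5, q6} → {q2, q3, q4, q5, q7}.
Read 'c': {q2, q3, q4, q5, q7} → {q2, q3, q4, q5, q6, q7}.
Read 'a': {q2, q3, q4, q5, q6, q7} → {q2, q3, q4, q5, q7}.
Read 'a': {q2, q3, q4, q5, q7} → {q2, q3, q4, q5, q7}.

{q2, q3, q4, q5, q7}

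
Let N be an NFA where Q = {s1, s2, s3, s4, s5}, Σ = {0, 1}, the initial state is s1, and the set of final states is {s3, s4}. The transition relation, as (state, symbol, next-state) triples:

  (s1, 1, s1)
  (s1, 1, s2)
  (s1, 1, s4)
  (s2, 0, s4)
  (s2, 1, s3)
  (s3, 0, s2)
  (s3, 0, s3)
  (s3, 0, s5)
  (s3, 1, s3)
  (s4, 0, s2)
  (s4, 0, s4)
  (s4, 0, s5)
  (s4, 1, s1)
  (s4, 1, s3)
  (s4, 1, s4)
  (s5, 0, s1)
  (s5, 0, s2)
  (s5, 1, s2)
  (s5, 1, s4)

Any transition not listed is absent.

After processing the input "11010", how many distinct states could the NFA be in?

Start in {s1}.
Read '1': {s1} → {s1, s2, s4}.
Read '1': {s1, s2, s4} → {s1, s2, s3, s4}.
Read '0': {s1, s2, s3, s4} → {s2, s3, s4, s5}.
Read '1': {s2, s3, s4, s5} → {s1, s2, s3, s4}.
Read '0': {s1, s2, s3, s4} → {s2, s3, s4, s5}.
That set has 4 states.

4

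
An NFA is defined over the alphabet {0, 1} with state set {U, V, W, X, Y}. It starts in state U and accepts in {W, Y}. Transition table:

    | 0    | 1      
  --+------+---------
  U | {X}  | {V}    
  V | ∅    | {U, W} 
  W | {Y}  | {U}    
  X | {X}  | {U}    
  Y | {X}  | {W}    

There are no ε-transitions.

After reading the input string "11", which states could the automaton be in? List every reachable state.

Start in {U}.
Read '1': U→{V}; now {V}.
Read '1': V→{U, W}; now {U, W}.

{U, W}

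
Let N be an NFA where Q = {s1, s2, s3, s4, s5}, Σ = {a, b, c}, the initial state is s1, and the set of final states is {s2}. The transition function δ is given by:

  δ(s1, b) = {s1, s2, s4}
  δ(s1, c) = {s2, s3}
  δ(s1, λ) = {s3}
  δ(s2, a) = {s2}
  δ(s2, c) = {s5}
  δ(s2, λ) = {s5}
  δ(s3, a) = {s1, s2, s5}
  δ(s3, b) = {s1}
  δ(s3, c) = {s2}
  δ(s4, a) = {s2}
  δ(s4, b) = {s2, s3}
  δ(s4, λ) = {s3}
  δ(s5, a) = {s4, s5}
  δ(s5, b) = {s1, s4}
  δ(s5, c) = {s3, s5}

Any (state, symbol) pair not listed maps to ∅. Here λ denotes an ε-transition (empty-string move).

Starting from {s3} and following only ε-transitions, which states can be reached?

Begin with {s3}.
No ε-moves leave this set, so the closure equals the set itself.

{s3}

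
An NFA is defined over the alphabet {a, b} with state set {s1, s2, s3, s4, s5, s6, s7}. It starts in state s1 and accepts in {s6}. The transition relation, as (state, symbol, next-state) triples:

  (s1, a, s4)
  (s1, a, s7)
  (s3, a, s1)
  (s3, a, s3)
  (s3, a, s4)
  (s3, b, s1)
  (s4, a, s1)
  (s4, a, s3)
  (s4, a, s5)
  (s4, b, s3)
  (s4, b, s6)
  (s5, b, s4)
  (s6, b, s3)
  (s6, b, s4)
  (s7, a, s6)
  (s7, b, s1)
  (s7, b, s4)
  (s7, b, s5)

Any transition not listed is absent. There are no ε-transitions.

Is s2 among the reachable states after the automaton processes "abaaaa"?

Start in {s1}.
Read 'a': {s1} → {s4, s7}.
Read 'b': {s4, s7} → {s1, s3, s4, s5, s6}.
Read 'a': {s1, s3, s4, s5, s6} → {s1, s3, s4, s5, s7}.
Read 'a': {s1, s3, s4, s5, s7} → {s1, s3, s4, s5, s6, s7}.
Read 'a': {s1, s3, s4, s5, s6, s7} → {s1, s3, s4, s5, s6, s7}.
Read 'a': {s1, s3, s4, s5, s6, s7} → {s1, s3, s4, s5, s6, s7}.
State s2 is not in {s1, s3, s4, s5, s6, s7}.

No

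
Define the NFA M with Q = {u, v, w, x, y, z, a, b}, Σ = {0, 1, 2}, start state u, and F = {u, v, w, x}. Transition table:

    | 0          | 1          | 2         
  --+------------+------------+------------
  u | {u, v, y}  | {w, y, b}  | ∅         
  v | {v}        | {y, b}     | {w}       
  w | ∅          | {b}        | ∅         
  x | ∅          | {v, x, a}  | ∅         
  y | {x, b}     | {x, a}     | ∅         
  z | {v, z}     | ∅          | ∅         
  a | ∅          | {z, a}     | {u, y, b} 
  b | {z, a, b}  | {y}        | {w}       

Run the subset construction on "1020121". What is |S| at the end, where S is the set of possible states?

5

Start in {u}.
Read '1': {u} → {w, y, b}.
Read '0': {w, y, b} → {x, z, a, b}.
Read '2': {x, z, a, b} → {u, w, y, b}.
Read '0': {u, w, y, b} → {u, v, x, y, z, a, b}.
Read '1': {u, v, x, y, z, a, b} → {v, w, x, y, z, a, b}.
Read '2': {v, w, x, y, z, a, b} → {u, w, y, b}.
Read '1': {u, w, y, b} → {w, x, y, a, b}.
That set has 5 states.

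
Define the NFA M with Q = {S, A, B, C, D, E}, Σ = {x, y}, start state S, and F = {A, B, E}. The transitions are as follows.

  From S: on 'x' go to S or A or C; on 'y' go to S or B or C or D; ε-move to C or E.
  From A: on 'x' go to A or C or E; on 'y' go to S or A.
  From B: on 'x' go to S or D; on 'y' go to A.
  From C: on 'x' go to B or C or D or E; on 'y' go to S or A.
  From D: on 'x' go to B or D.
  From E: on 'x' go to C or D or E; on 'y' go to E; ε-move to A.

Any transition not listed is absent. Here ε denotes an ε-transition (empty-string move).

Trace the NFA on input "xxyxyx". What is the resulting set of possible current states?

{S, A, B, C, D, E}

Start: ε-closure({S}) = {S, A, C, E}.
Read 'x': S→{S, A, C}, A→{A, C, E}, C→{B, C, D, E}, E→{C, D, E}; now {S, A, B, C, D, E}.
Read 'x': S→{S, A, C}, A→{A, C, E}, B→{S, D}, C→{B, C, D, E}, D→{B, D}, E→{C, D, E}; now {S, A, B, C, D, E}.
Read 'y': S→{S, B, C, D}, A→{S, A}, B→{A}, C→{S, A}, D→∅, E→{E}; now {S, A, B, C, D, E}.
Read 'x': S→{S, A, C}, A→{A, C, E}, B→{S, D}, C→{B, C, D, E}, D→{B, D}, E→{C, D, E}; now {S, A, B, C, D, E}.
Read 'y': S→{S, B, C, D}, A→{S, A}, B→{A}, C→{S, A}, D→∅, E→{E}; now {S, A, B, C, D, E}.
Read 'x': S→{S, A, C}, A→{A, C, E}, B→{S, D}, C→{B, C, D, E}, D→{B, D}, E→{C, D, E}; now {S, A, B, C, D, E}.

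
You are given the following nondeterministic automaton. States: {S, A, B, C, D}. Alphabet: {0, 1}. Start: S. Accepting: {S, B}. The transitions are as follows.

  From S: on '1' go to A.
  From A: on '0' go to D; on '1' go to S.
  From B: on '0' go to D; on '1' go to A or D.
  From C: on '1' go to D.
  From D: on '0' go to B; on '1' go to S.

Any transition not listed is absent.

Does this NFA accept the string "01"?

No

Start in {S}.
Read '0': {S} → ∅.
The set is empty and remains empty for the remaining 1 symbol.
The final set ∅ contains no accepting state.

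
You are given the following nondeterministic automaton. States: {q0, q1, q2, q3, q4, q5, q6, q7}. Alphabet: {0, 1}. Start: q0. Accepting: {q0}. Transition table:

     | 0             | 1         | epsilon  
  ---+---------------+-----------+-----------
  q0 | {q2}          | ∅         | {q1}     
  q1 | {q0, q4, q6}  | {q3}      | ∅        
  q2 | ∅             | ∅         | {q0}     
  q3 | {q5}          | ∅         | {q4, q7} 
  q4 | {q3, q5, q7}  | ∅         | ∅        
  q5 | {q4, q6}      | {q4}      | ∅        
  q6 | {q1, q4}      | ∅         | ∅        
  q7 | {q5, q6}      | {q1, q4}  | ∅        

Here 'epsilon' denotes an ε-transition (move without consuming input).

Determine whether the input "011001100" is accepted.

Yes

Start: ε-closure({q0}) = {q0, q1}.
Read '0': q0→{q2}, q1→{q0, q4, q6}; union {q0, q2, q4, q6}; ε-closure = {q0, q1, q2, q4, q6}.
Read '1': q0→∅, q1→{q3}, q2→∅, q4→∅, q6→∅; union {q3}; ε-closure = {q3, q4, q7}.
Read '1': q3→∅, q4→∅, q7→{q1, q4}; now {q1, q4}.
Read '0': q1→{q0, q4, q6}, q4→{q3, q5, q7}; union {q0, q3, q4, q5, q6, q7}; ε-closure = {q0, q1, q3, q4, q5, q6, q7}.
Read '0': q0→{q2}, q1→{q0, q4, q6}, q3→{q5}, q4→{q3, q5, q7}, q5→{q4, q6}, q6→{q1, q4}, q7→{q5, q6}; now {q0, q1, q2, q3, q4, q5, q6, q7}.
Read '1': q0→∅, q1→{q3}, q2→∅, q3→∅, q4→∅, q5→{q4}, q6→∅, q7→{q1, q4}; union {q1, q3, q4}; ε-closure = {q1, q3, q4, q7}.
Read '1': q1→{q3}, q3→∅, q4→∅, q7→{q1, q4}; union {q1, q3, q4}; ε-closure = {q1, q3, q4, q7}.
Read '0': q1→{q0, q4, q6}, q3→{q5}, q4→{q3, q5, q7}, q7→{q5, q6}; union {q0, q3, q4, q5, q6, q7}; ε-closure = {q0, q1, q3, q4, q5, q6, q7}.
Read '0': q0→{q2}, q1→{q0, q4, q6}, q3→{q5}, q4→{q3, q5, q7}, q5→{q4, q6}, q6→{q1, q4}, q7→{q5, q6}; now {q0, q1, q2, q3, q4, q5, q6, q7}.
The final set {q0, q1, q2, q3, q4, q5, q6, q7} contains the accepting state q0.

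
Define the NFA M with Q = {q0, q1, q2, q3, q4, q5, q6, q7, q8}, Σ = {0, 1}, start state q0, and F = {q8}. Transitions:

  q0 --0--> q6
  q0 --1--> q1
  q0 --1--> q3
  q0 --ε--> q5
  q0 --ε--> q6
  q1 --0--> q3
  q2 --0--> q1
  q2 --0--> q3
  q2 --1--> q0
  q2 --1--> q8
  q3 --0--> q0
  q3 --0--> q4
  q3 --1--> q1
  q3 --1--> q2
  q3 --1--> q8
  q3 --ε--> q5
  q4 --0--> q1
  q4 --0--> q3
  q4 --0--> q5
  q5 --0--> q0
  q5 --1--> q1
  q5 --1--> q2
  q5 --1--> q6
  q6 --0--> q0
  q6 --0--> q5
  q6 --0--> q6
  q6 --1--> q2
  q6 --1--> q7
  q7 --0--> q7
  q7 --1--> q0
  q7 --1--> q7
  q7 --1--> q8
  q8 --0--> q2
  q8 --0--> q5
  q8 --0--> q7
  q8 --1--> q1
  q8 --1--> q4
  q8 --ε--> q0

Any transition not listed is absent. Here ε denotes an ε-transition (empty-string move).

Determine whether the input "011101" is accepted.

Yes

Start: ε-closure({q0}) = {q0, q5, q6}.
Read '0': q0→{q6}, q5→{q0}, q6→{q0, q5, q6}; now {q0, q5, q6}.
Read '1': q0→{q1, q3}, q5→{q1, q2, q6}, q6→{q2, q7}; union {q1, q2, q3, q6, q7}; ε-closure = {q1, q2, q3, q5, q6, q7}.
Read '1': q1→∅, q2→{q0, q8}, q3→{q1, q2, q8}, q5→{q1, q2, q6}, q6→{q2, q7}, q7→{q0, q7, q8}; union {q0, q1, q2, q6, q7, q8}; ε-closure = {q0, q1, q2, q5, q6, q7, q8}.
Read '1': q0→{q1, q3}, q1→∅, q2→{q0, q8}, q5→{q1, q2, q6}, q6→{q2, q7}, q7→{q0, q7, q8}, q8→{q1, q4}; union {q0, q1, q2, q3, q4, q6, q7, q8}; ε-closure = {q0, q1, q2, q3, q4, q5, q6, q7, q8}.
Read '0': q0→{q6}, q1→{q3}, q2→{q1, q3}, q3→{q0, q4}, q4→{q1, q3, q5}, q5→{q0}, q6→{q0, q5, q6}, q7→{q7}, q8→{q2, q5, q7}; now {q0, q1, q2, q3, q4, q5, q6, q7}.
Read '1': q0→{q1, q3}, q1→∅, q2→{q0, q8}, q3→{q1, q2, q8}, q4→∅, q5→{q1, q2, q6}, q6→{q2, q7}, q7→{q0, q7, q8}; union {q0, q1, q2, q3, q6, q7, q8}; ε-closure = {q0, q1, q2, q3, q5, q6, q7, q8}.
The final set {q0, q1, q2, q3, q5, q6, q7, q8} contains the accepting state q8.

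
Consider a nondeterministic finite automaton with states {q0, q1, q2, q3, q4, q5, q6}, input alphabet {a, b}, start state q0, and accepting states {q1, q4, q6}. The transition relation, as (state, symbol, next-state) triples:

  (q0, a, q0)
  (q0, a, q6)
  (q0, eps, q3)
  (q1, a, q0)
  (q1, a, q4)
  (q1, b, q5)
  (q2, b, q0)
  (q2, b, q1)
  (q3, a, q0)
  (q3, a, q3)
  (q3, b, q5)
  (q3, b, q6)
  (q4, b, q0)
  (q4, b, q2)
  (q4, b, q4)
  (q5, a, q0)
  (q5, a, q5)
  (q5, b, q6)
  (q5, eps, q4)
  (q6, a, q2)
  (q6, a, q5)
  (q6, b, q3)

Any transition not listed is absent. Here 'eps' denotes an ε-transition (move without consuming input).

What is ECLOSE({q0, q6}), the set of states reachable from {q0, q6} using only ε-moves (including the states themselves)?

Begin with {q0, q6}.
ε-move q0 → q3; add q3.

{q0, q3, q6}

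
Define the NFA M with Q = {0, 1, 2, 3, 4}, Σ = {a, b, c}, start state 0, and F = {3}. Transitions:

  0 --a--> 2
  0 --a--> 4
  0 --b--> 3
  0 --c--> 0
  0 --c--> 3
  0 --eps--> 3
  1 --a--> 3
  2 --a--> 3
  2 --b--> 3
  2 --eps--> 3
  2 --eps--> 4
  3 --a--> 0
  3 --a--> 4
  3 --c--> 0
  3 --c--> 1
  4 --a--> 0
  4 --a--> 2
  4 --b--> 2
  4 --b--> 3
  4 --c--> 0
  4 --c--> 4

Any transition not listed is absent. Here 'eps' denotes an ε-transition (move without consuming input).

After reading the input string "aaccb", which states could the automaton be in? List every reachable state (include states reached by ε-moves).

Start: ε-closure({0}) = {0, 3}.
Read 'a': {0, 3} → {0, 2, 3, 4}.
Read 'a': {0, 2, 3, 4} → {0, 2, 3, 4}.
Read 'c': {0, 2, 3, 4} → {0, 1, 3, 4}.
Read 'c': {0, 1, 3, 4} → {0, 1, 3, 4}.
Read 'b': {0, 1, 3, 4} → {2, 3, 4}.

{2, 3, 4}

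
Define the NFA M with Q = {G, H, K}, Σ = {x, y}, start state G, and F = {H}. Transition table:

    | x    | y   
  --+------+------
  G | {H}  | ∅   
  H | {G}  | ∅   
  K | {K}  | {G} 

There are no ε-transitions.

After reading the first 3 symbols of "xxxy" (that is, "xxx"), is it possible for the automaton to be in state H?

Start in {G}.
Read 'x': {G} → {H}.
Read 'x': {H} → {G}.
Read 'x': {G} → {H}.
State H is in {H}.

Yes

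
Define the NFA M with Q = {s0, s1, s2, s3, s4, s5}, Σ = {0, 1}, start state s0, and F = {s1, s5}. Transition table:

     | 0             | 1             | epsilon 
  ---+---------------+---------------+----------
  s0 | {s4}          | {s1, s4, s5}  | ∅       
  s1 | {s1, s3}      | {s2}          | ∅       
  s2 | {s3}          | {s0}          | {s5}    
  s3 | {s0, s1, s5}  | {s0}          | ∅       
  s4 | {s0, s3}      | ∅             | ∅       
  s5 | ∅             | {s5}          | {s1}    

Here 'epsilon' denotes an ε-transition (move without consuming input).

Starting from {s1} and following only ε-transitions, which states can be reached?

{s1}

Begin with {s1}.
No ε-moves leave this set, so the closure equals the set itself.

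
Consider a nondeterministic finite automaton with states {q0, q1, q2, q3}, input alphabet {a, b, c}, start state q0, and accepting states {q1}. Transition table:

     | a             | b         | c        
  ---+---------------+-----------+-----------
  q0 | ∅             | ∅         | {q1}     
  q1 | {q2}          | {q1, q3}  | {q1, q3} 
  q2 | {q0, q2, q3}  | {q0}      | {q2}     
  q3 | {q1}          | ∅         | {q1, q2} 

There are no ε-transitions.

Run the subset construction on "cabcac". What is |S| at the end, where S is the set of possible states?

Start in {q0}.
Read 'c': q0→{q1}; now {q1}.
Read 'a': q1→{q2}; now {q2}.
Read 'b': q2→{q0}; now {q0}.
Read 'c': q0→{q1}; now {q1}.
Read 'a': q1→{q2}; now {q2}.
Read 'c': q2→{q2}; now {q2}.
That set has 1 state.

1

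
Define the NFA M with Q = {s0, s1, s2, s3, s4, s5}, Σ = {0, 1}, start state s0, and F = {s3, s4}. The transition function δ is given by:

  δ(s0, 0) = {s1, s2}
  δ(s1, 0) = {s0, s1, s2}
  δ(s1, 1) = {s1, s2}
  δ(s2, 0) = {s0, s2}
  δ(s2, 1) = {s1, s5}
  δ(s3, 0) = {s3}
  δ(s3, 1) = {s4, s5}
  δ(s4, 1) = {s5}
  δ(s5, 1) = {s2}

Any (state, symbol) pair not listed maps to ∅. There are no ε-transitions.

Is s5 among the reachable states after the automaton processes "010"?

No

Start in {s0}.
Read '0': s0→{s1, s2}; now {s1, s2}.
Read '1': s1→{s1, s2}, s2→{s1, s5}; now {s1, s2, s5}.
Read '0': s1→{s0, s1, s2}, s2→{s0, s2}, s5→∅; now {s0, s1, s2}.
State s5 is not in {s0, s1, s2}.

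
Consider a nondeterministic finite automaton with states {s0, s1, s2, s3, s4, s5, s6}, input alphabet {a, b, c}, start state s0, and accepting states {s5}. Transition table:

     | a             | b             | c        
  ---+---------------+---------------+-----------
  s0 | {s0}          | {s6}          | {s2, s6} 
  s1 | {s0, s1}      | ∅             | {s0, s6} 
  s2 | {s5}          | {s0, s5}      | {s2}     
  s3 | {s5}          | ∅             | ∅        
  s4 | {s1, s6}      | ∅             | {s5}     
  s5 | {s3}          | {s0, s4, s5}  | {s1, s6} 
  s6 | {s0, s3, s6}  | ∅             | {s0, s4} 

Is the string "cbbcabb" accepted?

Yes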